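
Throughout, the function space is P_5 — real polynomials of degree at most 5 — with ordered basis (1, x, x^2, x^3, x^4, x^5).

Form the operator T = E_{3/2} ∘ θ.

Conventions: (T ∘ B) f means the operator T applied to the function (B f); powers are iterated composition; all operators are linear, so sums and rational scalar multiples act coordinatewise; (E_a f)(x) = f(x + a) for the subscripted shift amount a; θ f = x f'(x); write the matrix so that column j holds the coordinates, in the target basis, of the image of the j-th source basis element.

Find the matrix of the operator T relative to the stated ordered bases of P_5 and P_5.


the matrix is [[0, 3/2, 9/2, 81/8, 81/4, 1215/32]; [0, 1, 6, 81/4, 54, 2025/16]; [0, 0, 2, 27/2, 54, 675/4]; [0, 0, 0, 3, 24, 225/2]; [0, 0, 0, 0, 4, 75/2]; [0, 0, 0, 0, 0, 5]] (rows listed top to bottom)

image of 1: 0
image of x: x + 3/2
image of x^2: 2x^2 + 6x + 9/2
image of x^3: 3x^3 + (27/2)x^2 + (81/4)x + 81/8
image of x^4: 4x^4 + 24x^3 + 54x^2 + 54x + 81/4
image of x^5: 5x^5 + (75/2)x^4 + (225/2)x^3 + (675/4)x^2 + (2025/16)x + 1215/32
each image's coordinates form column j of the matrix


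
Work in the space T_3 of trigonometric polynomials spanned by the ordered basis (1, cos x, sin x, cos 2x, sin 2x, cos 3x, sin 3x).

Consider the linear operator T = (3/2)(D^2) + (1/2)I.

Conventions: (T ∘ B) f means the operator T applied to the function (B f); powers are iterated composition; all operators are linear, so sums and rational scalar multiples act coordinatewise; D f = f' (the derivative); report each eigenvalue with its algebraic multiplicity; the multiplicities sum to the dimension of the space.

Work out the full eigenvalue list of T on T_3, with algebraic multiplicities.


λ = -13 (multiplicity 2), λ = -11/2 (multiplicity 2), λ = -1 (multiplicity 2), λ = 1/2 (multiplicity 1)

image of 1: 1/2
image of cos x: -cos x
image of sin x: -sin x
image of cos 2x: -(11/2)cos 2x
image of sin 2x: -(11/2)sin 2x
image of cos 3x: -13cos 3x
image of sin 3x: -13sin 3x
the matrix is diagonal; its diagonal is (1/2, -1, -1, -11/2, -11/2, -13, -13)
for a triangular matrix the eigenvalues are the diagonal entries, with algebraic multiplicity their repetition count


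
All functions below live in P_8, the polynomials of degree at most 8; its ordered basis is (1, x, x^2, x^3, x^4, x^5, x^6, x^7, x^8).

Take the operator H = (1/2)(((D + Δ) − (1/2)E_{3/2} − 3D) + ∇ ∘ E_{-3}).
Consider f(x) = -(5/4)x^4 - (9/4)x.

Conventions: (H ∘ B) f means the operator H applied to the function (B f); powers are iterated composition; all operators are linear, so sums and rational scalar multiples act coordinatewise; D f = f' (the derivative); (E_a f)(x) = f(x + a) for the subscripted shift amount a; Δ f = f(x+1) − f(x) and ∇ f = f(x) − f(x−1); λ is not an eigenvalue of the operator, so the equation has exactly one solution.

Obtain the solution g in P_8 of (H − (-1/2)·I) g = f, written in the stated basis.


the image equals g(x) = -5x^4 - 30x^3 - (1125/2)x^2 - (3053/2)x - 158271/16

write g with unknown coordinates in the stated basis and equate coefficients in (H − (-1/2)·I) g = f
solving from the highest basis element down gives g = -5x^4 - 30x^3 - (1125/2)x^2 - (3053/2)x - 158271/16
check: H g = (5/4)x^4 + 15x^3 + (1125/4)x^2 + 761x + 158271/32
so H g − (-1/2)·g = -(5/4)x^4 - (9/4)x = f ✓


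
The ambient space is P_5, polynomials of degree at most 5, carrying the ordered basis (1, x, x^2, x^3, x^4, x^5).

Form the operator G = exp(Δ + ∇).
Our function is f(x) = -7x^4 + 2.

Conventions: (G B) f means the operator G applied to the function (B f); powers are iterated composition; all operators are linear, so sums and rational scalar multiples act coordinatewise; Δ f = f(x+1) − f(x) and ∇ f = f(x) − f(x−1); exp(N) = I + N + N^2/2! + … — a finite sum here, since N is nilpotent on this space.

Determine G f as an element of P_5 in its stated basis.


order-1 term: -56x^3 - 56x
order-2 term: -168x^2 - 112
order-3 term: -224x
order-4 term: -112
the series for exp(Δ + ∇) f terminates at order 4
exp(Δ + ∇) f = -7x^4 - 56x^3 - 168x^2 - 280x - 222

the result is g(x) = -7x^4 - 56x^3 - 168x^2 - 280x - 222


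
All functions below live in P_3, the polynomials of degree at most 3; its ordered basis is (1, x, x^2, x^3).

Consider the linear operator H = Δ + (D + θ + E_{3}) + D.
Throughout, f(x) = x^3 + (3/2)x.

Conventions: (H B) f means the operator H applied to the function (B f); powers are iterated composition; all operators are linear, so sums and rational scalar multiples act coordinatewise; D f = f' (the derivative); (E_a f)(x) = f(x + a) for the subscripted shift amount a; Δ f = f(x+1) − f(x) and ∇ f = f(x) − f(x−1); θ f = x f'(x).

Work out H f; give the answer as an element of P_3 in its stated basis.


the image equals g(x) = 4x^3 + 18x^2 + 33x + 37

Δ f = 3x^2 + 3x + 5/2
D f = 3x^2 + 3/2
θ f = 3x^3 + (3/2)x
E_{3} f = x^3 + 9x^2 + (57/2)x + 63/2
(D + θ + E_{3}) f = 4x^3 + 12x^2 + 30x + 33
D f = 3x^2 + 3/2
(Δ + (D + θ + E_{3}) + D) f = 4x^3 + 18x^2 + 33x + 37


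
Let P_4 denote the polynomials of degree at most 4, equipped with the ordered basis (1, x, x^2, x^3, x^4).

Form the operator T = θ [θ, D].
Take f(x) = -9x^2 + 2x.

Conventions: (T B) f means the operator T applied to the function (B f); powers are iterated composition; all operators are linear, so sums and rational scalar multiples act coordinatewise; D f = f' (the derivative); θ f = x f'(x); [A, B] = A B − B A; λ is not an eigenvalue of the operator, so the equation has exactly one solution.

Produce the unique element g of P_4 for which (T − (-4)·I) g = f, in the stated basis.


the image equals g(x) = -(9/4)x^2 - (5/8)x

write g with unknown coordinates in the stated basis and equate coefficients in (T − (-4)·I) g = f
solving from the highest basis element down gives g = -(9/4)x^2 - (5/8)x
check: T g = (9/2)x
so T g − (-4)·g = -9x^2 + 2x = f ✓


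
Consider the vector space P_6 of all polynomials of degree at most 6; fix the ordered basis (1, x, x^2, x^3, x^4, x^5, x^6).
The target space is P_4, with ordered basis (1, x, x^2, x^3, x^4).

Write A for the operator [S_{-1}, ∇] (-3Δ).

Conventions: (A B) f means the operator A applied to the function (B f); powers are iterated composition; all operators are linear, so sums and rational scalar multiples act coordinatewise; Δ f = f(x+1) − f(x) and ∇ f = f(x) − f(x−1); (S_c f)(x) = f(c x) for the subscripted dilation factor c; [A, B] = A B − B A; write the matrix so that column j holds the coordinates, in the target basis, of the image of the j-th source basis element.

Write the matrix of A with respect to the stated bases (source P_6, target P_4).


image of 1: 0
image of x: 0
image of x^2: -12
image of x^3: 36x - 18
image of x^4: -72x^2 + 72x - 48
image of x^5: 120x^3 - 180x^2 + 240x - 90
image of x^6: -180x^4 + 360x^3 - 720x^2 + 540x - 192
each image's coordinates form column j of the matrix

the matrix is [[0, 0, -12, -18, -48, -90, -192]; [0, 0, 0, 36, 72, 240, 540]; [0, 0, 0, 0, -72, -180, -720]; [0, 0, 0, 0, 0, 120, 360]; [0, 0, 0, 0, 0, 0, -180]] (rows listed top to bottom)


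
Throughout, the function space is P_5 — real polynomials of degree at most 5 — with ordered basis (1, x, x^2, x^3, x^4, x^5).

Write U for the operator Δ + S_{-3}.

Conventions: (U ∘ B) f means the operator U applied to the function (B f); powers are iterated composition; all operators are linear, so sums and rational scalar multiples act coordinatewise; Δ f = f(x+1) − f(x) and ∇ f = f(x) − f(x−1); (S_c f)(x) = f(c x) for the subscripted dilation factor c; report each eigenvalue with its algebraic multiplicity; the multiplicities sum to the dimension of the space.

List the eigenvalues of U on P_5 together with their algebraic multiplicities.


λ = -243 (multiplicity 1), λ = -27 (multiplicity 1), λ = -3 (multiplicity 1), λ = 1 (multiplicity 1), λ = 9 (multiplicity 1), λ = 81 (multiplicity 1)

image of 1: 1
image of x: -3x + 1
image of x^2: 9x^2 + 2x + 1
image of x^3: -27x^3 + 3x^2 + 3x + 1
image of x^4: 81x^4 + 4x^3 + 6x^2 + 4x + 1
image of x^5: -243x^5 + 5x^4 + 10x^3 + 10x^2 + 5x + 1
the matrix is upper triangular; its diagonal is (1, -3, 9, -27, 81, -243)
for a triangular matrix the eigenvalues are the diagonal entries, with algebraic multiplicity their repetition count


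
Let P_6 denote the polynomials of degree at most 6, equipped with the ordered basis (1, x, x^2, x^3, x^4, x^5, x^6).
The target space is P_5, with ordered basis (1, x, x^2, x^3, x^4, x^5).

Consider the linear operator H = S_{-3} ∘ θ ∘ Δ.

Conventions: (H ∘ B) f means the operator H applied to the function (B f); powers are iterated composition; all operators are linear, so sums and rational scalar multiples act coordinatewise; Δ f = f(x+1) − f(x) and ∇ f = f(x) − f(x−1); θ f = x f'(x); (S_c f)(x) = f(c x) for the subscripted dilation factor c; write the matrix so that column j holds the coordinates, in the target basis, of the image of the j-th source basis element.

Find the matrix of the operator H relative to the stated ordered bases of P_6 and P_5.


image of 1: 0
image of x: 0
image of x^2: -6x
image of x^3: 54x^2 - 9x
image of x^4: -324x^3 + 108x^2 - 12x
image of x^5: 1620x^4 - 810x^3 + 180x^2 - 15x
image of x^6: -7290x^5 + 4860x^4 - 1620x^3 + 270x^2 - 18x
each image's coordinates form column j of the matrix

the matrix is [[0, 0, 0, 0, 0, 0, 0]; [0, 0, -6, -9, -12, -15, -18]; [0, 0, 0, 54, 108, 180, 270]; [0, 0, 0, 0, -324, -810, -1620]; [0, 0, 0, 0, 0, 1620, 4860]; [0, 0, 0, 0, 0, 0, -7290]] (rows listed top to bottom)


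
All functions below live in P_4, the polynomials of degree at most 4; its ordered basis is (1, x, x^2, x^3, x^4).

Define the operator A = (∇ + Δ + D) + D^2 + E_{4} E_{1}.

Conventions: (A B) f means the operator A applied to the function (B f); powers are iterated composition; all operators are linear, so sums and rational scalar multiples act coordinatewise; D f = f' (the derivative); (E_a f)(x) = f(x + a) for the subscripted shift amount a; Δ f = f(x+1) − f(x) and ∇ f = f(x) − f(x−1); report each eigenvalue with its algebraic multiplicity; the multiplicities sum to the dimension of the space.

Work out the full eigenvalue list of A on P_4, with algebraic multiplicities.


λ = 1 (multiplicity 5)

image of 1: 1
image of x: x + 8
image of x^2: x^2 + 16x + 27
image of x^3: x^3 + 24x^2 + 81x + 127
image of x^4: x^4 + 32x^3 + 162x^2 + 508x + 625
the matrix is upper triangular; its diagonal is (1, 1, 1, 1, 1)
for a triangular matrix the eigenvalues are the diagonal entries, with algebraic multiplicity their repetition count


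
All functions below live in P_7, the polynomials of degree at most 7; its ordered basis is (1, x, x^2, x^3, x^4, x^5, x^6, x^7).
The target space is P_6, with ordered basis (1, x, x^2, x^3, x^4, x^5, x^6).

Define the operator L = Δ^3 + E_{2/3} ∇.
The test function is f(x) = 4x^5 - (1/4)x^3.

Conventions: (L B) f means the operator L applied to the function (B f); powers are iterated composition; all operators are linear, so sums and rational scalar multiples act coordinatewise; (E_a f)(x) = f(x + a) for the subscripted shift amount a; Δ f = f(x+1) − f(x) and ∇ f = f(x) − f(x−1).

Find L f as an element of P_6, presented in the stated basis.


Δ f = 20x^4 + 40x^3 + (157/4)x^2 + (77/4)x + 15/4
Δ Δ f = 80x^3 + 240x^2 + (557/2)x + 237/2
Δ Δ Δ f = 240x^2 + 720x + 1197/2
∇ f = 20x^4 - 40x^3 + (157/4)x^2 - (77/4)x + 15/4
E_{2/3} ∇ f = 20x^4 + (40/3)x^3 + (151/12)x^2 + (373/108)x + 149/324
(Δ^3 + E_{2/3} ∇) f = 20x^4 + (40/3)x^3 + (3031/12)x^2 + (78133/108)x + 194063/324

the image equals g(x) = 20x^4 + (40/3)x^3 + (3031/12)x^2 + (78133/108)x + 194063/324


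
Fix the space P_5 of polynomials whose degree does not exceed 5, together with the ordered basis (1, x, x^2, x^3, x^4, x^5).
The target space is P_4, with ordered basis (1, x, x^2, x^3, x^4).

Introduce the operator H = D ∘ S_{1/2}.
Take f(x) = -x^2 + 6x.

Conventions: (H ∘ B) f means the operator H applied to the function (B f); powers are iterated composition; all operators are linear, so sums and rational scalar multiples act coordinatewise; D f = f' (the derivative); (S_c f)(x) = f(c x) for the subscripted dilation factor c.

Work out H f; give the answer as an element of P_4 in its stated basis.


S_{1/2} f = -(1/4)x^2 + 3x
D S_{1/2} f = -(1/2)x + 3

the result is g(x) = -(1/2)x + 3


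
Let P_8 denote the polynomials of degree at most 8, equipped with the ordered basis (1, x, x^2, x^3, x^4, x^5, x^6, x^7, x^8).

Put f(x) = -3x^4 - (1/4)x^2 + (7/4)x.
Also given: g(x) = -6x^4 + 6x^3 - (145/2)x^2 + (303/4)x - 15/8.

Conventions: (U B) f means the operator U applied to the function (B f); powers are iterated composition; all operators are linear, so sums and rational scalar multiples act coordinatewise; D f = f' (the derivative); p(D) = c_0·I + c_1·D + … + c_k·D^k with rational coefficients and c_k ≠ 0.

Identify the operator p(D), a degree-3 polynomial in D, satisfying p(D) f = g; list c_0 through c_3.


c_0 = 2, c_1 = -1/2, c_2 = 2, c_3 = -1

D^0 f = -3x^4 - (1/4)x^2 + (7/4)x
D^1 f = -12x^3 - (1/2)x + 7/4
D^2 f = -36x^2 - 1/2
D^3 f = -72x
matching coefficients of g against c_0 f + c_1 Df + … from the top degree down determines the c_i
solution: c_0 = 2, c_1 = -1/2, c_2 = 2, c_3 = -1


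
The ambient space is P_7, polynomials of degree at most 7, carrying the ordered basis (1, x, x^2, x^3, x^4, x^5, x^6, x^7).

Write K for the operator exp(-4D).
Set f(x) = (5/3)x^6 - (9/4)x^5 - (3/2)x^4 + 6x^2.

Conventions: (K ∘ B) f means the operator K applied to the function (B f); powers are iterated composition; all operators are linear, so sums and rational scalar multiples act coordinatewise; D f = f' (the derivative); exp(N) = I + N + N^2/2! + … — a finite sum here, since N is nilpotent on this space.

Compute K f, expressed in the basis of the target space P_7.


order-1 term: -40x^5 + 45x^4 + 24x^3 - 48x
order-2 term: 400x^4 - 360x^3 - 144x^2 + 96
order-3 term: -(6400/3)x^3 + 1440x^2 + 384x
order-4 term: 6400x^2 - 2880x - 384
order-5 term: -10240x + 2304
order-6 term: 20480/3
the series for exp(-4D) f terminates at order 6
exp(-4D) f = (5/3)x^6 - (169/4)x^5 + (887/2)x^4 - (7408/3)x^3 + 7702x^2 - 12784x + 26528/3

g(x) = (5/3)x^6 - (169/4)x^5 + (887/2)x^4 - (7408/3)x^3 + 7702x^2 - 12784x + 26528/3


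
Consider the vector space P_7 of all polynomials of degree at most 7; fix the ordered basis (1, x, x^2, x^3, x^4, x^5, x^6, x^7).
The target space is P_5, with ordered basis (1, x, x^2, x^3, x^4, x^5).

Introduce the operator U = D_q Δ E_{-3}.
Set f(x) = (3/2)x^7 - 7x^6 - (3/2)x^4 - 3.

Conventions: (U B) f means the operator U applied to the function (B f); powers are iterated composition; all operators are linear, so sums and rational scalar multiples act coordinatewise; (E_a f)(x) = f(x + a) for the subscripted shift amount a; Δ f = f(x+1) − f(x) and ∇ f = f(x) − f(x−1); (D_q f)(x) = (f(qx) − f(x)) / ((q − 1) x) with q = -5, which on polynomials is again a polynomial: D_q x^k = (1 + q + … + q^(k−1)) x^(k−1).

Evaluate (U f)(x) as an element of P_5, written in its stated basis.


the result is g(x) = -27342x^5 - (207879/2)x^4 - 158340x^3 - (255297/2)x^2 - 54066x - 31917/2

E_{-3} f = (3/2)x^7 - (77/2)x^6 + (819/2)x^5 - 2364x^4 + (16101/2)x^3 - (32481/2)x^2 + (36045/2)x - 8508
Δ E_{-3} f = (21/2)x^6 - (399/2)x^5 + (3045/2)x^4 - (12157/2)x^3 + (27033/2)x^2 - (31917/2)x + 7841
D_q Δ E_{-3} f = -27342x^5 - (207879/2)x^4 - 158340x^3 - (255297/2)x^2 - 54066x - 31917/2


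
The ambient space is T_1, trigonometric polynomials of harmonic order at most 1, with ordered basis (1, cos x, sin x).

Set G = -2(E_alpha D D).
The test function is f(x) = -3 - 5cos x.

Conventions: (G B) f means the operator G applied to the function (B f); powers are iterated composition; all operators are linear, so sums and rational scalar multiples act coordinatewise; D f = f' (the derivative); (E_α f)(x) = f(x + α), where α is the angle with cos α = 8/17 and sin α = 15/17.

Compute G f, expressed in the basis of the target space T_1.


the result is g(x) = -(80/17)cos x + (150/17)sin x

D f = 5sin x
D D f = 5cos x
E_alpha D D f = (40/17)cos x - (75/17)sin x
(-2(E_alpha D D)) f = -(80/17)cos x + (150/17)sin x


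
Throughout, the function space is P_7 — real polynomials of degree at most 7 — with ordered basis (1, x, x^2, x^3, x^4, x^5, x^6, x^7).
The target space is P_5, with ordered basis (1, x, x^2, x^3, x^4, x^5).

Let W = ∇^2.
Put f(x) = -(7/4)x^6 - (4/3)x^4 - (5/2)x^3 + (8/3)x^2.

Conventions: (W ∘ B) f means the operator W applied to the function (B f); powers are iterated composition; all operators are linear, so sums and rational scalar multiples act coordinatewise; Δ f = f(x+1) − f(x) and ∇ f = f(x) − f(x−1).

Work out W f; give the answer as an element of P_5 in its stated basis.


∇ f = -(21/2)x^5 + (105/4)x^4 - (121/3)x^3 + (107/4)x^2 - 3x - 25/12
∇ ∇ f = -(105/2)x^4 + 210x^3 - (767/2)x^2 + 332x - 641/6

the result is g(x) = -(105/2)x^4 + 210x^3 - (767/2)x^2 + 332x - 641/6


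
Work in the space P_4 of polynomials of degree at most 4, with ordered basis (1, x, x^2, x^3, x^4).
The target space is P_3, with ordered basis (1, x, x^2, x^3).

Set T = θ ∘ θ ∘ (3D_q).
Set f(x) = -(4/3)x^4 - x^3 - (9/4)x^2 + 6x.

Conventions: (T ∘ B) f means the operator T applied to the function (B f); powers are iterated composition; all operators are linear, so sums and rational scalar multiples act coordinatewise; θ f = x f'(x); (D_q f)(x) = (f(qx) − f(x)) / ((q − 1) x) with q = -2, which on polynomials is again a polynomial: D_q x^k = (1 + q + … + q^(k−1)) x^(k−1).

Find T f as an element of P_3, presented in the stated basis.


the result is g(x) = 180x^3 - 36x^2 + (27/4)x

D_q f = (20/3)x^3 - 3x^2 + (9/4)x + 6
(3D_q) f = 20x^3 - 9x^2 + (27/4)x + 18
θ (3D_q) f = 60x^3 - 18x^2 + (27/4)x
θ θ (3D_q) f = 180x^3 - 36x^2 + (27/4)x


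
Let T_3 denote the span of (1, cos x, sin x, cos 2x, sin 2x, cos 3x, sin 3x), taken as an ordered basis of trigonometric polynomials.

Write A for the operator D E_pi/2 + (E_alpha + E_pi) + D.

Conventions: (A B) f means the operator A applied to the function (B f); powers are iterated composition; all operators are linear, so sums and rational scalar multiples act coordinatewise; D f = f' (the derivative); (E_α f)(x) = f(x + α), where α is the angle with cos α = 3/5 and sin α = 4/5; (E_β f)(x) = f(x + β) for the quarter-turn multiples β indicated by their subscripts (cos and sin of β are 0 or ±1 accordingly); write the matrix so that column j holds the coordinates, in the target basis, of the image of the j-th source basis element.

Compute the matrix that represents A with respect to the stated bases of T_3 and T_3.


image of 1: 2
image of cos x: -(7/5)cos x - (9/5)sin x
image of sin x: (9/5)cos x - (7/5)sin x
image of cos 2x: (18/25)cos 2x - (24/25)sin 2x
image of sin 2x: (24/25)cos 2x + (18/25)sin 2x
image of cos 3x: (133/125)cos 3x - (419/125)sin 3x
image of sin 3x: (419/125)cos 3x + (133/125)sin 3x
each image's coordinates form column j of the matrix

the matrix is [[2, 0, 0, 0, 0, 0, 0]; [0, -7/5, 9/5, 0, 0, 0, 0]; [0, -9/5, -7/5, 0, 0, 0, 0]; [0, 0, 0, 18/25, 24/25, 0, 0]; [0, 0, 0, -24/25, 18/25, 0, 0]; [0, 0, 0, 0, 0, 133/125, 419/125]; [0, 0, 0, 0, 0, -419/125, 133/125]] (rows listed top to bottom)


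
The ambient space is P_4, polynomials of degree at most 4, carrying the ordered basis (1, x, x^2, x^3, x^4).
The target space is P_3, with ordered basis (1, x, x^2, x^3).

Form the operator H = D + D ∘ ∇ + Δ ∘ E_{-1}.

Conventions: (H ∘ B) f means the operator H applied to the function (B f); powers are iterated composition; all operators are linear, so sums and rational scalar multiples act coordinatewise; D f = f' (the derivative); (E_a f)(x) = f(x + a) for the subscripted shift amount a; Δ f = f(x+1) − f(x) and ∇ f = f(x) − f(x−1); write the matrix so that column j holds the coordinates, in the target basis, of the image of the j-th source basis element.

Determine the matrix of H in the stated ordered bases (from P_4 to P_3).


the matrix is [[0, 2, 1, -2, 3]; [0, 0, 4, 3, -8]; [0, 0, 0, 6, 6]; [0, 0, 0, 0, 8]] (rows listed top to bottom)

image of 1: 0
image of x: 2
image of x^2: 4x + 1
image of x^3: 6x^2 + 3x - 2
image of x^4: 8x^3 + 6x^2 - 8x + 3
each image's coordinates form column j of the matrix


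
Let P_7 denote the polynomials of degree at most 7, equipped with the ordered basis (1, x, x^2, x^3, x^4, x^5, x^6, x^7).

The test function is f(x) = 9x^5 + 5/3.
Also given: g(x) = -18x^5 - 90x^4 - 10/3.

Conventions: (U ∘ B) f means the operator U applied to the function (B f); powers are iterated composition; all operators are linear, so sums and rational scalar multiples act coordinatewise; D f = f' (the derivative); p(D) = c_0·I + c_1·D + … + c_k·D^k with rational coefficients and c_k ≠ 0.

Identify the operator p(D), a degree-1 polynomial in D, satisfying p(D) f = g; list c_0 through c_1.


c_0 = -2, c_1 = -2

D^0 f = 9x^5 + 5/3
D^1 f = 45x^4
matching coefficients of g against c_0 f + c_1 Df + … from the top degree down determines the c_i
solution: c_0 = -2, c_1 = -2


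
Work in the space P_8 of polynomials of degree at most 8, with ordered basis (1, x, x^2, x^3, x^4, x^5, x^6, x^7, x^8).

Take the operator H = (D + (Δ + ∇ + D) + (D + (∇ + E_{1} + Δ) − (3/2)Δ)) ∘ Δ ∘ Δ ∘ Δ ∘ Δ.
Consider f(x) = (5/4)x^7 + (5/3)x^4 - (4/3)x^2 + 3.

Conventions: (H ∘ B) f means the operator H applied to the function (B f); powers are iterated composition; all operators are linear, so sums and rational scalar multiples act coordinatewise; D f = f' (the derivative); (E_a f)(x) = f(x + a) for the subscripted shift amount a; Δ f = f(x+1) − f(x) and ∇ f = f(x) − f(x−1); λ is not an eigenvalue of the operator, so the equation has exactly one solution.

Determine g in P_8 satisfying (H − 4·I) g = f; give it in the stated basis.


write g with unknown coordinates in the stated basis and equate coefficients in (H − 4·I) g = f
solving from the highest basis element down gives g = -(5/16)x^7 - (5/12)x^4 - (525/8)x^3 - (80309/48)x^2 - (93975/16)x - 49901/8
check: H g = -(525/2)x^3 - (26775/4)x^2 - (93975/4)x - 49895/2
so H g − 4·g = (5/4)x^7 + (5/3)x^4 - (4/3)x^2 + 3 = f ✓

the result is g(x) = -(5/16)x^7 - (5/12)x^4 - (525/8)x^3 - (80309/48)x^2 - (93975/16)x - 49901/8


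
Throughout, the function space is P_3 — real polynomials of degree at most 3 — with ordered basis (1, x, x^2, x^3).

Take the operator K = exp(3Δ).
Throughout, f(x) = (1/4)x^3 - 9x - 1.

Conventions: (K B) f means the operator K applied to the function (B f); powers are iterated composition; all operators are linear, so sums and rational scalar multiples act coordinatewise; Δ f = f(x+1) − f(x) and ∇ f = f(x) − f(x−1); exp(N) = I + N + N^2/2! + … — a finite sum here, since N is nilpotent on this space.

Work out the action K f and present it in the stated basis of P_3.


the image equals g(x) = (1/4)x^3 + (9/4)x^2 - 55/4

order-1 term: (9/4)x^2 + (9/4)x - 105/4
order-2 term: (27/4)x + 27/4
order-3 term: 27/4
the series for exp(3Δ) f terminates at order 3
exp(3Δ) f = (1/4)x^3 + (9/4)x^2 - 55/4


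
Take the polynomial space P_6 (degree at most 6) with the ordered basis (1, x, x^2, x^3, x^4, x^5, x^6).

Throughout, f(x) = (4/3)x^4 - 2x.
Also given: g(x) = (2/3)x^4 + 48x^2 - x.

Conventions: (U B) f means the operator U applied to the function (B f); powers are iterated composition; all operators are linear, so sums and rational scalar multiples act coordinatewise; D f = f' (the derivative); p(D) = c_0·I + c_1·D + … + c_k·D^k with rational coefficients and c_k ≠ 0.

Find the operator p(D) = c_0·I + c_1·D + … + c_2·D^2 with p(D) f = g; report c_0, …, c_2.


D^0 f = (4/3)x^4 - 2x
D^1 f = (16/3)x^3 - 2
D^2 f = 16x^2
matching coefficients of g against c_0 f + c_1 Df + … from the top degree down determines the c_i
solution: c_0 = 1/2, c_1 = 0, c_2 = 3

c_0 = 1/2, c_1 = 0, c_2 = 3


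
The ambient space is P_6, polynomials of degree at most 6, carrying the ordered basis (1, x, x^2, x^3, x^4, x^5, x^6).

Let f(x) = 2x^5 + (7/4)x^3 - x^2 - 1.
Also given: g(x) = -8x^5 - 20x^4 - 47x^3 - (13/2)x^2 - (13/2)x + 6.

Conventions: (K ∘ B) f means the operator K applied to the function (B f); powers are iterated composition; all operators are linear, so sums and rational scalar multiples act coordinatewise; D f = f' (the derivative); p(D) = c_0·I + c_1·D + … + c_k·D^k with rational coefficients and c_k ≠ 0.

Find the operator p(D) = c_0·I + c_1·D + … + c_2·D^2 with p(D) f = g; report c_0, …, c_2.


c_0 = -4, c_1 = -2, c_2 = -1

D^0 f = 2x^5 + (7/4)x^3 - x^2 - 1
D^1 f = 10x^4 + (21/4)x^2 - 2x
D^2 f = 40x^3 + (21/2)x - 2
matching coefficients of g against c_0 f + c_1 Df + … from the top degree down determines the c_i
solution: c_0 = -4, c_1 = -2, c_2 = -1


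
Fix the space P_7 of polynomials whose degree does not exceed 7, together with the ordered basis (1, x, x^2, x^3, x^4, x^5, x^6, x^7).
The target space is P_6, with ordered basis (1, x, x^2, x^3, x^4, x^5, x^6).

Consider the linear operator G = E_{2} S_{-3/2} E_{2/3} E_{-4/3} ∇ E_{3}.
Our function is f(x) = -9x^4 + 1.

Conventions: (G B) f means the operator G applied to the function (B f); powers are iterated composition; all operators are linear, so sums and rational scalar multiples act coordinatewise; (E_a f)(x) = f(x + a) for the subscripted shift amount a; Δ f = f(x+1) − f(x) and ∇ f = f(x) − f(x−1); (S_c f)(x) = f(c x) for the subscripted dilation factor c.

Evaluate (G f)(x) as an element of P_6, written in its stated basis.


the result is g(x) = (243/2)x^3 + (567/2)x^2 + 234x + 203/3

E_{3} f = -9x^4 - 108x^3 - 486x^2 - 972x - 728
∇ E_{3} f = -36x^3 - 270x^2 - 684x - 585
E_{-4/3} (∇ E_{3}) f = -36x^3 - 126x^2 - 156x - 203/3
E_{2/3} E_{-4/3} (∇ E_{3}) f = -36x^3 - 198x^2 - 372x - 715/3
S_{-3/2} E_{2/3} E_{-4/3} (∇ E_{3}) f = (243/2)x^3 - (891/2)x^2 + 558x - 715/3
E_{2} S_{-3/2} E_{2/3} E_{-4/3} (∇ E_{3}) f = (243/2)x^3 + (567/2)x^2 + 234x + 203/3


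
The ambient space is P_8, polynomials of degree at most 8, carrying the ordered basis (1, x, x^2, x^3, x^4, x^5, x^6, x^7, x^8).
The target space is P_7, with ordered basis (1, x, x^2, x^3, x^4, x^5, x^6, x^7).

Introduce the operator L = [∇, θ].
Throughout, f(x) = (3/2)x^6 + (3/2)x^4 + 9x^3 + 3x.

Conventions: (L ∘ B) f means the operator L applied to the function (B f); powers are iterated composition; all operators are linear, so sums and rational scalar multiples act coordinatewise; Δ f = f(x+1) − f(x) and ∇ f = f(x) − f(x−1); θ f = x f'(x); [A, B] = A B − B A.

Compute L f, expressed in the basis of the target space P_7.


g(x) = 9x^5 - 45x^4 + 96x^3 - 81x^2 + 9x + 15

θ f = 9x^6 + 6x^4 + 27x^3 + 3x
∇ θ f = 54x^5 - 135x^4 + 204x^3 - 90x^2 - 3x + 15
∇ f = 9x^5 - (45/2)x^4 + 36x^3 - (9/2)x^2 - 12x + 9
θ ∇ f = 45x^5 - 90x^4 + 108x^3 - 9x^2 - 12x
[∇, θ] f = 9x^5 - 45x^4 + 96x^3 - 81x^2 + 9x + 15


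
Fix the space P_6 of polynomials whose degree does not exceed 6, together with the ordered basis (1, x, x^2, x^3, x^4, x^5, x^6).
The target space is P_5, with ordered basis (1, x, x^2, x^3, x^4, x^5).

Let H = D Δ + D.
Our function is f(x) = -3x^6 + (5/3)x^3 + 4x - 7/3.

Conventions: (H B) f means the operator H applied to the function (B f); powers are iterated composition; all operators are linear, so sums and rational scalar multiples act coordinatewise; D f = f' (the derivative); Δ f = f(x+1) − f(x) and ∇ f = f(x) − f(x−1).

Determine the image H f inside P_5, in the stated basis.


the image equals g(x) = -18x^5 - 90x^4 - 180x^3 - 175x^2 - 80x - 9

Δ f = -18x^5 - 45x^4 - 60x^3 - 40x^2 - 13x + 8/3
D Δ f = -90x^4 - 180x^3 - 180x^2 - 80x - 13
D f = -18x^5 + 5x^2 + 4
(D Δ + D) f = -18x^5 - 90x^4 - 180x^3 - 175x^2 - 80x - 9


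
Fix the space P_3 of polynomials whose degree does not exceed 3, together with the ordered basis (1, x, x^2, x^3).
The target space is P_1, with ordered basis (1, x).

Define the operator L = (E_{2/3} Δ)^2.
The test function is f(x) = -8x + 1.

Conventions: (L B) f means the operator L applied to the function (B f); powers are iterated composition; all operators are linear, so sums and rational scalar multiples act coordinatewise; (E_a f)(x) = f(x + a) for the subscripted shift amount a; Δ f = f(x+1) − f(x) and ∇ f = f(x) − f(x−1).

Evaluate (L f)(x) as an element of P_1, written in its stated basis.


g(x) = 0

Δ f = -8
E_{2/3} Δ f = -8
Δ (E_{2/3} Δ) f = 0
E_{2/3} Δ (E_{2/3} Δ) f = 0


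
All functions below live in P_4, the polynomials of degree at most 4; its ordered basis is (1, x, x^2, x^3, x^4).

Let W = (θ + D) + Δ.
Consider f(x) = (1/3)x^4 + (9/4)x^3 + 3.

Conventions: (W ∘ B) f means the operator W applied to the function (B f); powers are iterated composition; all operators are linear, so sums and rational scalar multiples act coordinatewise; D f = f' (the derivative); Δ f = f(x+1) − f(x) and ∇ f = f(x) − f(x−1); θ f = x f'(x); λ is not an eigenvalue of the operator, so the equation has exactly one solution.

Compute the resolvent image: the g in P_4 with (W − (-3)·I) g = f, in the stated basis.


g(x) = (1/21)x^4 + (157/504)x^3 - (181/420)x^2 + (503/3360)x + 13973/15120

write g with unknown coordinates in the stated basis and equate coefficients in (W − (-3)·I) g = f
solving from the highest basis element down gives g = (1/21)x^4 + (157/504)x^3 - (181/420)x^2 + (503/3360)x + 13973/15120
check: W g = (4/21)x^4 + (221/168)x^3 + (181/140)x^2 - (503/1120)x + 1147/5040
so W g − (-3)·g = (1/3)x^4 + (9/4)x^3 + 3 = f ✓


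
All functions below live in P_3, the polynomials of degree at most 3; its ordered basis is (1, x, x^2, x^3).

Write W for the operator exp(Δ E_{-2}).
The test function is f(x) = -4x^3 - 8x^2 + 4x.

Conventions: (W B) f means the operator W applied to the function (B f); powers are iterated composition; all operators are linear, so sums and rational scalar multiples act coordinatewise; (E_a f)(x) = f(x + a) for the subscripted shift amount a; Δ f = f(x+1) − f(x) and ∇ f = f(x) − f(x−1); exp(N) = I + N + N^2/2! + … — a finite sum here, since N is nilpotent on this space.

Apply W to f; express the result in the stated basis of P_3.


order-1 term: -12x^2 + 20x
order-2 term: -12x + 28
order-3 term: -4
the series for exp(Δ E_{-2}) f terminates at order 3
exp(Δ E_{-2}) f = -4x^3 - 20x^2 + 12x + 24

g(x) = -4x^3 - 20x^2 + 12x + 24


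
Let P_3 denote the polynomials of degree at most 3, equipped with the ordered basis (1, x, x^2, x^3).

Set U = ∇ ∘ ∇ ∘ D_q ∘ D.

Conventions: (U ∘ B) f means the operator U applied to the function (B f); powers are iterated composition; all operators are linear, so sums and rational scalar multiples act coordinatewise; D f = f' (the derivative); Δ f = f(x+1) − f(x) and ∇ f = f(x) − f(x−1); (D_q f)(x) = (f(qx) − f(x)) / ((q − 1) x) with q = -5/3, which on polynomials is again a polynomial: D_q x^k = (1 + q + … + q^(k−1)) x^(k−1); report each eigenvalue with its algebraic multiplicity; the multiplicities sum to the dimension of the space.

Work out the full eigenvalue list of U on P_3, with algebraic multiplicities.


image of 1: 0
image of x: 0
image of x^2: 0
image of x^3: 0
the matrix is upper triangular; its diagonal is (0, 0, 0, 0)
for a triangular matrix the eigenvalues are the diagonal entries, with algebraic multiplicity their repetition count

λ = 0 (multiplicity 4)


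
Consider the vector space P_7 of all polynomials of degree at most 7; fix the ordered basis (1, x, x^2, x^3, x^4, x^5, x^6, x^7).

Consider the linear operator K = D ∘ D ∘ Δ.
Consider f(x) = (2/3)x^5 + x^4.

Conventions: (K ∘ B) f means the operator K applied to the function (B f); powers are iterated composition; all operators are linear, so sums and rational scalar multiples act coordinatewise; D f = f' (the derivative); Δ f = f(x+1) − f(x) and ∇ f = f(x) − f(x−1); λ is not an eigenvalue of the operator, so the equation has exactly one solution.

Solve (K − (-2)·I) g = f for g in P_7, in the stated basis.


the result is g(x) = (1/3)x^5 + (1/2)x^4 - 10x^2 - 16x - 19/3

write g with unknown coordinates in the stated basis and equate coefficients in (K − (-2)·I) g = f
solving from the highest basis element down gives g = (1/3)x^5 + (1/2)x^4 - 10x^2 - 16x - 19/3
check: K g = 20x^2 + 32x + 38/3
so K g − (-2)·g = (2/3)x^5 + x^4 = f ✓


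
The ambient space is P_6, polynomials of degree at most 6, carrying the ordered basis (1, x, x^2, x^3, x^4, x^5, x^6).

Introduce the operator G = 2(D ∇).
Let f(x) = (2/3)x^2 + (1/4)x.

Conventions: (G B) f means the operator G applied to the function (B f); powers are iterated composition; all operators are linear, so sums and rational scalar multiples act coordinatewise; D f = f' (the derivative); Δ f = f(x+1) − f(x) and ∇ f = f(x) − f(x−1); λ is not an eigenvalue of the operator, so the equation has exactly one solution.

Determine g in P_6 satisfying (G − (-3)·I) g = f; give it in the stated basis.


the image equals g(x) = (2/9)x^2 + (1/12)x - 8/27

write g with unknown coordinates in the stated basis and equate coefficients in (G − (-3)·I) g = f
solving from the highest basis element down gives g = (2/9)x^2 + (1/12)x - 8/27
check: G g = 8/9
so G g − (-3)·g = (2/3)x^2 + (1/4)x = f ✓


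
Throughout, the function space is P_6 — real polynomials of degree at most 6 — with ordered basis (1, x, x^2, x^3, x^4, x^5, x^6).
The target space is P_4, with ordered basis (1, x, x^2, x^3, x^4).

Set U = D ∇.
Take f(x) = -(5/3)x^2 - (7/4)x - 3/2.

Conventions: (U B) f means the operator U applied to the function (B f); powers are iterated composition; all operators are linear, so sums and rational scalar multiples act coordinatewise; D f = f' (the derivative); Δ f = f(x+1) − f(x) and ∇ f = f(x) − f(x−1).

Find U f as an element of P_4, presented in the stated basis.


the result is g(x) = -10/3

∇ f = -(10/3)x - 1/12
D ∇ f = -10/3


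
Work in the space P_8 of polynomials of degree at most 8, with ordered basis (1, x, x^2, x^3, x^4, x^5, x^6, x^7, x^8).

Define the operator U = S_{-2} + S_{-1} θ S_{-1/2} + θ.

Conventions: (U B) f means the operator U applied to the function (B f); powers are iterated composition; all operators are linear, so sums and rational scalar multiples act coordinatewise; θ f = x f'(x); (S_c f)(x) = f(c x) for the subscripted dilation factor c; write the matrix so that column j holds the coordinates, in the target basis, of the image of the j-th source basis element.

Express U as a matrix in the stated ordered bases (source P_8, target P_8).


the matrix is [[1, 0, 0, 0, 0, 0, 0, 0, 0]; [0, -1/2, 0, 0, 0, 0, 0, 0, 0]; [0, 0, 13/2, 0, 0, 0, 0, 0, 0]; [0, 0, 0, -37/8, 0, 0, 0, 0, 0]; [0, 0, 0, 0, 81/4, 0, 0, 0, 0]; [0, 0, 0, 0, 0, -859/32, 0, 0, 0]; [0, 0, 0, 0, 0, 0, 2243/32, 0, 0]; [0, 0, 0, 0, 0, 0, 0, -15481/128, 0]; [0, 0, 0, 0, 0, 0, 0, 0, 8449/32]] (rows listed top to bottom)

image of 1: 1
image of x: -(1/2)x
image of x^2: (13/2)x^2
image of x^3: -(37/8)x^3
image of x^4: (81/4)x^4
image of x^5: -(859/32)x^5
image of x^6: (2243/32)x^6
image of x^7: -(15481/128)x^7
image of x^8: (8449/32)x^8
each image's coordinates form column j of the matrix


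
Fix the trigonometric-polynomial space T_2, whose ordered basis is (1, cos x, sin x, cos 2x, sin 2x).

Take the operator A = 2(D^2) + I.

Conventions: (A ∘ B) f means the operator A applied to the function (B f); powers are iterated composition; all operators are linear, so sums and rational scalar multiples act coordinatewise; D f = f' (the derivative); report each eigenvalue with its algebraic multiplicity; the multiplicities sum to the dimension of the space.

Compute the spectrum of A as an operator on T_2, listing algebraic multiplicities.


image of 1: 1
image of cos x: -cos x
image of sin x: -sin x
image of cos 2x: -7cos 2x
image of sin 2x: -7sin 2x
the matrix is diagonal; its diagonal is (1, -1, -1, -7, -7)
for a triangular matrix the eigenvalues are the diagonal entries, with algebraic multiplicity their repetition count

λ = -7 (multiplicity 2), λ = -1 (multiplicity 2), λ = 1 (multiplicity 1)


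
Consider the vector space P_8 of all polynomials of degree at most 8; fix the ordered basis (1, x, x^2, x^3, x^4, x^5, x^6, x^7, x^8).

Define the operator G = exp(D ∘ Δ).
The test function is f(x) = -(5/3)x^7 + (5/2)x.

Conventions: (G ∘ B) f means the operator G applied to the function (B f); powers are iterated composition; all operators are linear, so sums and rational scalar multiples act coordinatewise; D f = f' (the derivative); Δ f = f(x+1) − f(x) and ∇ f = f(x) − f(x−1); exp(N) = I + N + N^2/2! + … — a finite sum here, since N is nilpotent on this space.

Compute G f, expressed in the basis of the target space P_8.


order-1 term: -70x^5 - 175x^4 - (700/3)x^3 - 175x^2 - 70x - 35/3
order-2 term: -700x^3 - 2100x^2 - 2450x - 1050
order-3 term: -1400x - 2100
the series for exp(D ∘ Δ) f terminates at order 3
exp(D ∘ Δ) f = -(5/3)x^7 - 70x^5 - 175x^4 - (2800/3)x^3 - 2275x^2 - (7835/2)x - 9485/3

g(x) = -(5/3)x^7 - 70x^5 - 175x^4 - (2800/3)x^3 - 2275x^2 - (7835/2)x - 9485/3


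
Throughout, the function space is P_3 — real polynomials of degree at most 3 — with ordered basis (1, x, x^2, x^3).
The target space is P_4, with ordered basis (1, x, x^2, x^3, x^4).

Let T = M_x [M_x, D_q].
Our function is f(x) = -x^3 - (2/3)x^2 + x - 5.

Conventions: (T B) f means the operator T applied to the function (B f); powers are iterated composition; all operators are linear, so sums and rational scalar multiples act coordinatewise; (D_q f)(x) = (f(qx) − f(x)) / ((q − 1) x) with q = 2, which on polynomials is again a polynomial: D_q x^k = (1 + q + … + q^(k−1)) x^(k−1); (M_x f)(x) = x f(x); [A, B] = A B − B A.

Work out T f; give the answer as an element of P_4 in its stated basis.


D_q f = -7x^2 - 2x + 1
M_x D_q f = -7x^3 - 2x^2 + x
M_x f = -x^4 - (2/3)x^3 + x^2 - 5x
D_q M_x f = -15x^3 - (14/3)x^2 + 3x - 5
[M_x, D_q] f = 8x^3 + (8/3)x^2 - 2x + 5
M_x [M_x, D_q] f = 8x^4 + (8/3)x^3 - 2x^2 + 5x

g(x) = 8x^4 + (8/3)x^3 - 2x^2 + 5x


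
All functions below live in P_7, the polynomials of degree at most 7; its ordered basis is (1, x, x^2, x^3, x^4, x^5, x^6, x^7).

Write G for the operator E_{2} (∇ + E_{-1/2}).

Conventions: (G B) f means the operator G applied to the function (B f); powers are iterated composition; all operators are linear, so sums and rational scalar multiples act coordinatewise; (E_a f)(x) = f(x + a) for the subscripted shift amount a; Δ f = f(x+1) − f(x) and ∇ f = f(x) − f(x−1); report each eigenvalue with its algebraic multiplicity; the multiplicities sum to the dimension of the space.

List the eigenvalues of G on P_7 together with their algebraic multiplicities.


image of 1: 1
image of x: x + 5/2
image of x^2: x^2 + 5x + 21/4
image of x^3: x^3 + (15/2)x^2 + (63/4)x + 83/8
image of x^4: x^4 + 10x^3 + (63/2)x^2 + (83/2)x + 321/16
image of x^5: x^5 + (25/2)x^4 + (105/2)x^3 + (415/4)x^2 + (1605/16)x + 1235/32
image of x^6: x^6 + 15x^5 + (315/4)x^4 + (415/2)x^3 + (4815/16)x^2 + (3705/16)x + 4761/64
image of x^7: x^7 + (35/2)x^6 + (441/4)x^5 + (2905/8)x^4 + (11235/16)x^3 + (25935/32)x^2 + (33327/64)x + 18443/128
the matrix is upper triangular; its diagonal is (1, 1, 1, 1, 1, 1, 1, 1)
for a triangular matrix the eigenvalues are the diagonal entries, with algebraic multiplicity their repetition count

λ = 1 (multiplicity 8)


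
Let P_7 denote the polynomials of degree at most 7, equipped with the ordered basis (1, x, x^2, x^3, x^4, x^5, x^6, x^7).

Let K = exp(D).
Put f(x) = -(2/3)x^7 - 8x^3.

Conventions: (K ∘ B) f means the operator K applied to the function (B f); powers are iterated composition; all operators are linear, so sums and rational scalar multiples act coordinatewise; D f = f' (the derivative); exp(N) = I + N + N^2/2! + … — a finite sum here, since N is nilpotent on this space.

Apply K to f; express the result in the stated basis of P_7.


order-1 term: -(14/3)x^6 - 24x^2
order-2 term: -14x^5 - 24x
order-3 term: -(70/3)x^4 - 8
order-4 term: -(70/3)x^3
order-5 term: -14x^2
order-6 term: -(14/3)x
order-7 term: -2/3
the series for exp(D) f terminates at order 7
exp(D) f = -(2/3)x^7 - (14/3)x^6 - 14x^5 - (70/3)x^4 - (94/3)x^3 - 38x^2 - (86/3)x - 26/3

the result is g(x) = -(2/3)x^7 - (14/3)x^6 - 14x^5 - (70/3)x^4 - (94/3)x^3 - 38x^2 - (86/3)x - 26/3
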